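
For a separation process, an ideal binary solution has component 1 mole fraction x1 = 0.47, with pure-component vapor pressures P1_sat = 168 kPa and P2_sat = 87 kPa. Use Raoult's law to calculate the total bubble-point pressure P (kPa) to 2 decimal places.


P = x1*P1_sat + x2*P2_sat
x2 = 1 - x1 = 1 - 0.47 = 0.53
P = 0.47*168 + 0.53*87
P = 78.96 + 46.11
P = 125.07 kPa


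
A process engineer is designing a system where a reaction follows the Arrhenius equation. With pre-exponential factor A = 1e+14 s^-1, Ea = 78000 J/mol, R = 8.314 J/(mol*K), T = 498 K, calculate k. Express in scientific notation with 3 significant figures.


k = A * exp(-Ea/(R*T))
k = 1e+14 * exp(-78000 / (8.314 * 498))
k = 1e+14 * exp(-18.838887)
k = 6.58e+05


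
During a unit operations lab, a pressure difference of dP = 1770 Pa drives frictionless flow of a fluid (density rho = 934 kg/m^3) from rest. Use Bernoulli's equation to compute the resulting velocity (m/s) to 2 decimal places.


v = sqrt(2*dP/rho)
v = sqrt(2*1770/934)
v = sqrt(3.79015)
v = 1.95 m/s


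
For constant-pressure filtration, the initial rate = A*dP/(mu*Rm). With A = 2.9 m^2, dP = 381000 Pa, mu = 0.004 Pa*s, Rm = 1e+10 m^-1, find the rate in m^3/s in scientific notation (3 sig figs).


rate = A * dP / (mu * Rm)
rate = 2.9 * 381000 / (0.004 * 1e+10)
rate = 1104900.0 / 4.000e+07
rate = 2.76e-02 m^3/s


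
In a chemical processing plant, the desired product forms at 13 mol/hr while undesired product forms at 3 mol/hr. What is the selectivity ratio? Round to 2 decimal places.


S = desired product rate / undesired product rate
S = 13 / 3
S = 4.33


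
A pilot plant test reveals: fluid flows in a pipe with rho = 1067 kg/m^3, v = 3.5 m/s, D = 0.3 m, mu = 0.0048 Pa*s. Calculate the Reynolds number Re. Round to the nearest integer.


Re = rho * v * D / mu
Re = 1067 * 3.5 * 0.3 / 0.0048
Re = 1120.35 / 0.0048
Re = 233406


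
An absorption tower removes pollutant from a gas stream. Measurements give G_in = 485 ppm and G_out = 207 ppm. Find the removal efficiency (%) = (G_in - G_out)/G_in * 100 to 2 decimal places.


Efficiency = (G_in - G_out) / G_in * 100%
Efficiency = (485 - 207) / 485 * 100
Efficiency = 278 / 485 * 100
Efficiency = 57.32%


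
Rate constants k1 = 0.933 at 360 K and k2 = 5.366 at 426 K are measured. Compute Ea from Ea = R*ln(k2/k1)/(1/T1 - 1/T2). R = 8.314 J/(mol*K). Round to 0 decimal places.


Ea = R * ln(k2/k1) / (1/T1 - 1/T2)
ln(k2/k1) = ln(5.366/0.933) = 1.7494328
1/T1 - 1/T2 = 1/360 - 1/426 = 0.000430359937
Ea = 8.314 * 1.7494328 / 0.000430359937
Ea = 33797 J/mol


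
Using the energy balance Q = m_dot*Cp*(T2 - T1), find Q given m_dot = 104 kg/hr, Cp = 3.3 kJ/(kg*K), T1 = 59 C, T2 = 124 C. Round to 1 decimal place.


Q = m_dot * Cp * (T2 - T1)
Q = 104 * 3.3 * (124 - 59)
Q = 104 * 3.3 * 65
Q = 22308.0 kJ/hr


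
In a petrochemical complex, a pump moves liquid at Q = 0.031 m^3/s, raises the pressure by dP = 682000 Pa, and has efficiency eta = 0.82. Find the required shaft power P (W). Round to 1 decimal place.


P = Q * dP / eta
P = 0.031 * 682000 / 0.82
P = 21142.0 / 0.82
P = 25782.9 W


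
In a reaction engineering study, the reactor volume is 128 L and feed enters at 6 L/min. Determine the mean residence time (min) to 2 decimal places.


tau = V / v0
tau = 128 / 6
tau = 21.33 min


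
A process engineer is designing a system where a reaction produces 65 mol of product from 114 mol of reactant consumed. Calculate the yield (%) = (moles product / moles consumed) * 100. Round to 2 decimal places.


Yield = (moles product / moles consumed) * 100%
Yield = (65 / 114) * 100
Yield = 0.5702 * 100
Yield = 57.02%


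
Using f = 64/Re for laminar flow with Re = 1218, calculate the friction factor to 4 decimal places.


f = 64 / Re
f = 64 / 1218
f = 0.0525


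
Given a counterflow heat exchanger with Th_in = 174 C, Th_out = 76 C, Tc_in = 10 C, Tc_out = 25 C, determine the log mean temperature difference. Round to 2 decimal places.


dT1 = Th_in - Tc_out = 174 - 25 = 149
dT2 = Th_out - Tc_in = 76 - 10 = 66
LMTD = (dT1 - dT2) / ln(dT1/dT2)
LMTD = (149 - 66) / ln(149/66)
LMTD = 101.93 K


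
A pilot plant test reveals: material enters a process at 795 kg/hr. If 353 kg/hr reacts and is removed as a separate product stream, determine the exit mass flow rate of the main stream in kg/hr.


Steady-state mass balance on the main outlet: F_out = F_in - F_removed
F_out = 795 - 353
F_out = 442 kg/hr


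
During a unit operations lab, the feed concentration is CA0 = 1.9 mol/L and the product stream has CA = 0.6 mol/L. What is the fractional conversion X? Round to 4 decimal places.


X = (CA0 - CA) / CA0
X = (1.9 - 0.6) / 1.9
X = 1.3 / 1.9
X = 0.6842


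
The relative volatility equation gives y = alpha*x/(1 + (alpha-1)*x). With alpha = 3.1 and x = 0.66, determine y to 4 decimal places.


y = alpha*x / (1 + (alpha-1)*x)
y = 3.1*0.66 / (1 + (3.1-1)*0.66)
y = 2.046 / (1 + 1.386)
y = 2.046 / 2.386
y = 0.8575


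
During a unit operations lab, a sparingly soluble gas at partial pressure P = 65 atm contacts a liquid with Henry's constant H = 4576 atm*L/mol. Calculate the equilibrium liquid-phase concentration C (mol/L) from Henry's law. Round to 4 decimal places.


C = P / H
C = 65 / 4576
C = 0.0142 mol/L


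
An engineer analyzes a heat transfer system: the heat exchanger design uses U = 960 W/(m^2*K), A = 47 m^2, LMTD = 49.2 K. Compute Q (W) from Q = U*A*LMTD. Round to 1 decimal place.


Q = U * A * LMTD
Q = 960 * 47 * 49.2
Q = 2219904.0 W


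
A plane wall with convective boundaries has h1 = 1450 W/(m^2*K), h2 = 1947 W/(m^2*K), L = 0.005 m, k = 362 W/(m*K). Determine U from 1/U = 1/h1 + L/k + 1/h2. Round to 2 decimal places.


1/U = 1/h1 + L/k + 1/h2
1/U = 1/1450 + 0.005/362 + 1/1947
1/U = 0.0006896552 + 1.38122e-05 + 0.0005136107
1/U = 0.0012170781
U = 821.64 W/(m^2*K)


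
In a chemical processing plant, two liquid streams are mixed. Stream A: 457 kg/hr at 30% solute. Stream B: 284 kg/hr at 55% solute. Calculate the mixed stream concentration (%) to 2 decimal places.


Mass balance on solute: F1*x1 + F2*x2 = F3*x3
F3 = F1 + F2 = 457 + 284 = 741 kg/hr
x3 = (F1*x1 + F2*x2)/F3
x3 = (457*0.3 + 284*0.55) / 741
x3 = 39.58%


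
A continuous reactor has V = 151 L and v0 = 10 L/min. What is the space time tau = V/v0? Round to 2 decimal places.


tau = V / v0
tau = 151 / 10
tau = 15.10 min


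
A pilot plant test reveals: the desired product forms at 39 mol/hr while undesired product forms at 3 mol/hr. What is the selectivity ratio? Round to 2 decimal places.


S = desired product rate / undesired product rate
S = 39 / 3
S = 13.00


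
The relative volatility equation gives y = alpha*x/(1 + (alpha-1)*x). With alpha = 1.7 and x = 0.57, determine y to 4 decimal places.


y = alpha*x / (1 + (alpha-1)*x)
y = 1.7*0.57 / (1 + (1.7-1)*0.57)
y = 0.969 / (1 + 0.399)
y = 0.969 / 1.399
y = 0.6926


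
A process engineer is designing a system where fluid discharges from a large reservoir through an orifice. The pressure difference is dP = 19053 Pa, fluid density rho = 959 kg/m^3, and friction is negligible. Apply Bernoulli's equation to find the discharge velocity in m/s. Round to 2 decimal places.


v = sqrt(2*dP/rho)
v = sqrt(2*19053/959)
v = sqrt(39.735141)
v = 6.30 m/s


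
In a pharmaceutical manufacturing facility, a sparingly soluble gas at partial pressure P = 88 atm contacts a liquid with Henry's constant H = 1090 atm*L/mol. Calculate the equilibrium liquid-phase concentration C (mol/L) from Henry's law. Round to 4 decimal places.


C = P / H
C = 88 / 1090
C = 0.0807 mol/L


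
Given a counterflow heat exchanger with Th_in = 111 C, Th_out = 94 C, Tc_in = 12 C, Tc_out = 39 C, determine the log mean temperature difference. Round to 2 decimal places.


dT1 = Th_in - Tc_out = 111 - 39 = 72
dT2 = Th_out - Tc_in = 94 - 12 = 82
LMTD = (dT1 - dT2) / ln(dT1/dT2)
LMTD = (72 - 82) / ln(72/82)
LMTD = 76.89 K


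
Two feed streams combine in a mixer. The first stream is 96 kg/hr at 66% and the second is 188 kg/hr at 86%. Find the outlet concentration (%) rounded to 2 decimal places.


Mass balance on solute: F1*x1 + F2*x2 = F3*x3
F3 = F1 + F2 = 96 + 188 = 284 kg/hr
x3 = (F1*x1 + F2*x2)/F3
x3 = (96*0.66 + 188*0.86) / 284
x3 = 79.24%


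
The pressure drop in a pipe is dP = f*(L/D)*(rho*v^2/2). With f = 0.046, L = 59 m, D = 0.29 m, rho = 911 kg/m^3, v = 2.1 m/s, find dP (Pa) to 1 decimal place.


dP = f * (L/D) * (rho*v^2/2)
dP = 0.046 * (59/0.29) * (911*2.1^2/2)
L/D = 203.44827586
rho*v^2/2 = 911*4.41/2 = 2008.755
dP = 0.046 * 203.44827586 * 2008.755
dP = 18799.2 Pa


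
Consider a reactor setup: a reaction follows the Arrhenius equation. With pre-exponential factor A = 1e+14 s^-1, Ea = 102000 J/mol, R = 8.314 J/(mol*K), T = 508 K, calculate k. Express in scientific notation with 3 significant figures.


k = A * exp(-Ea/(R*T))
k = 1e+14 * exp(-102000 / (8.314 * 508))
k = 1e+14 * exp(-24.150517)
k = 3.25e+03


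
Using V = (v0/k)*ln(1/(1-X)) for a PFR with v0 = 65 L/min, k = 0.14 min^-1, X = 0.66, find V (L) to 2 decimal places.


V = (v0/k) * ln(1/(1-X))
V = (65/0.14) * ln(1/(1-0.66))
V = 464.285714 * ln(2.941176)
V = 464.285714 * 1.07881
V = 500.88 L


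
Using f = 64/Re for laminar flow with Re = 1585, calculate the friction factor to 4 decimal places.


f = 64 / Re
f = 64 / 1585
f = 0.0404


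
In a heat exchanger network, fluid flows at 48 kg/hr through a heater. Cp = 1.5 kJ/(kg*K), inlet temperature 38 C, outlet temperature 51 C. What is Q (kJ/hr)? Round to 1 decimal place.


Q = m_dot * Cp * (T2 - T1)
Q = 48 * 1.5 * (51 - 38)
Q = 48 * 1.5 * 13
Q = 936.0 kJ/hr


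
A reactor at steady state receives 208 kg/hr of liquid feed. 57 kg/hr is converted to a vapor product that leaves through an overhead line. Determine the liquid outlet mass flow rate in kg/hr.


Steady-state mass balance on the main outlet: F_out = F_in - F_removed
F_out = 208 - 57
F_out = 151 kg/hr


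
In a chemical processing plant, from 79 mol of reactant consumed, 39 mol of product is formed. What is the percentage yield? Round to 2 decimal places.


Yield = (moles product / moles consumed) * 100%
Yield = (39 / 79) * 100
Yield = 0.4937 * 100
Yield = 49.37%


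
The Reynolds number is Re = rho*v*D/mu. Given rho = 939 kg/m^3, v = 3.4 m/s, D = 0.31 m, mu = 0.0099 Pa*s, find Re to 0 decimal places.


Re = rho * v * D / mu
Re = 939 * 3.4 * 0.31 / 0.0099
Re = 989.706 / 0.0099
Re = 99970


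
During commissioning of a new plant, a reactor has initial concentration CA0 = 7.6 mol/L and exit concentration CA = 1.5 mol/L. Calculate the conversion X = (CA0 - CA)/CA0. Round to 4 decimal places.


X = (CA0 - CA) / CA0
X = (7.6 - 1.5) / 7.6
X = 6.1 / 7.6
X = 0.8026


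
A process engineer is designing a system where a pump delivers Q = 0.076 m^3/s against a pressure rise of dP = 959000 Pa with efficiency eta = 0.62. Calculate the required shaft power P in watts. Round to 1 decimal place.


P = Q * dP / eta
P = 0.076 * 959000 / 0.62
P = 72884.0 / 0.62
P = 117554.8 W


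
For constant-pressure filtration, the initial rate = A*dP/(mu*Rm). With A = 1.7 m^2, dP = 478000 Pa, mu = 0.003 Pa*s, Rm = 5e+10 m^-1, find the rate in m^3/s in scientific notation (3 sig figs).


rate = A * dP / (mu * Rm)
rate = 1.7 * 478000 / (0.003 * 5e+10)
rate = 812600.0 / 1.500e+08
rate = 5.42e-03 m^3/s


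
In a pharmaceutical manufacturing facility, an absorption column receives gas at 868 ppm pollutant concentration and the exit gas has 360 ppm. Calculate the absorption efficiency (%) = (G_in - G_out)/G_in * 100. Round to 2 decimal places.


Efficiency = (G_in - G_out) / G_in * 100%
Efficiency = (868 - 360) / 868 * 100
Efficiency = 508 / 868 * 100
Efficiency = 58.53%


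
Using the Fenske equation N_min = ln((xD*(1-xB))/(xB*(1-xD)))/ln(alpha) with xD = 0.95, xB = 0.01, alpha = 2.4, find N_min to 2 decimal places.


N_min = ln((xD*(1-xB))/(xB*(1-xD))) / ln(alpha)
Numerator inside ln: 0.9405 / 0.0005 = 1881.0
ln(1881.0) = 7.539559
ln(alpha) = ln(2.4) = 0.875469
N_min = 7.539559 / 0.875469 = 8.61


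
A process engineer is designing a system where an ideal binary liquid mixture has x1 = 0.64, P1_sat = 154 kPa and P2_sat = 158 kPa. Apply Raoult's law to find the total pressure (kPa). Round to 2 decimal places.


P = x1*P1_sat + x2*P2_sat
x2 = 1 - x1 = 1 - 0.64 = 0.36
P = 0.64*154 + 0.36*158
P = 98.56 + 56.88
P = 155.44 kPa


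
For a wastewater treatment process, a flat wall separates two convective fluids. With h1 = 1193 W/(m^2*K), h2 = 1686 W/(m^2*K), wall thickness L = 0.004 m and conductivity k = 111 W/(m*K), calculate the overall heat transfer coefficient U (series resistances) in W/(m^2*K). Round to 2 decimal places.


1/U = 1/h1 + L/k + 1/h2
1/U = 1/1193 + 0.004/111 + 1/1686
1/U = 0.000838223 + 3.6036e-05 + 0.0005931198
1/U = 0.0014673788
U = 681.49 W/(m^2*K)


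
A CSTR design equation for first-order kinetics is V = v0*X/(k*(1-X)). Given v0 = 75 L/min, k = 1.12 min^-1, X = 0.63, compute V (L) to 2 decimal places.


V = v0 * X / (k * (1 - X))
V = 75 * 0.63 / (1.12 * (1 - 0.63))
V = 47.25 / (1.12 * 0.37)
V = 47.25 / 0.4144
V = 114.02 L


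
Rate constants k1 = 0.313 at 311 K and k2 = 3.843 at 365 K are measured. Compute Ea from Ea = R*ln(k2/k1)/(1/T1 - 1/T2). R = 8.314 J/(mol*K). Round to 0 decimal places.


Ea = R * ln(k2/k1) / (1/T1 - 1/T2)
ln(k2/k1) = ln(3.843/0.313) = 2.5078054
1/T1 - 1/T2 = 1/311 - 1/365 = 0.000475708056
Ea = 8.314 * 2.5078054 / 0.000475708056
Ea = 43829 J/mol


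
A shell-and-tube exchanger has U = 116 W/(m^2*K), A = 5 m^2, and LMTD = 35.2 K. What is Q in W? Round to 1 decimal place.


Q = U * A * LMTD
Q = 116 * 5 * 35.2
Q = 20416.0 W


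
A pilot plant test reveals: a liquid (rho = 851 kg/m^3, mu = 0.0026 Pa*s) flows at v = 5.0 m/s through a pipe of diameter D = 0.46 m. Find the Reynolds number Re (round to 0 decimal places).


Re = rho * v * D / mu
Re = 851 * 5.0 * 0.46 / 0.0026
Re = 1957.3 / 0.0026
Re = 752808


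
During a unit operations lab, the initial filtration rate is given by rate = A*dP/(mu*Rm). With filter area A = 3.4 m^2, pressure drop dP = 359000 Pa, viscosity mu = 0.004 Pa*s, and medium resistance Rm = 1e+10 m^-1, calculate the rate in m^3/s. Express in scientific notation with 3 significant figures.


rate = A * dP / (mu * Rm)
rate = 3.4 * 359000 / (0.004 * 1e+10)
rate = 1220600.0 / 4.000e+07
rate = 3.05e-02 m^3/s


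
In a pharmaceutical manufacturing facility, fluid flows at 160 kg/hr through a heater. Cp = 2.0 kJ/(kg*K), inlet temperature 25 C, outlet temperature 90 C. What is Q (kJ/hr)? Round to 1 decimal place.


Q = m_dot * Cp * (T2 - T1)
Q = 160 * 2.0 * (90 - 25)
Q = 160 * 2.0 * 65
Q = 20800.0 kJ/hr


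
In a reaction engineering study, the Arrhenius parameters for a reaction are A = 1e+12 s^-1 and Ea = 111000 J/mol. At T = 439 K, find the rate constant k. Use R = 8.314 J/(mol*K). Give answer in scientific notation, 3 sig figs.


k = A * exp(-Ea/(R*T))
k = 1e+12 * exp(-111000 / (8.314 * 439))
k = 1e+12 * exp(-30.412242)
k = 6.20e-02


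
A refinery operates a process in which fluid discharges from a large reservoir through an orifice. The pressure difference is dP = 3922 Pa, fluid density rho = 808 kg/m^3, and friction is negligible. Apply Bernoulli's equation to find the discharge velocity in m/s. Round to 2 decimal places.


v = sqrt(2*dP/rho)
v = sqrt(2*3922/808)
v = sqrt(9.707921)
v = 3.12 m/s


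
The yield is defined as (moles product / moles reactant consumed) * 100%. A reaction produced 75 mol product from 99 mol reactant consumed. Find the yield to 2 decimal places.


Yield = (moles product / moles consumed) * 100%
Yield = (75 / 99) * 100
Yield = 0.7576 * 100
Yield = 75.76%


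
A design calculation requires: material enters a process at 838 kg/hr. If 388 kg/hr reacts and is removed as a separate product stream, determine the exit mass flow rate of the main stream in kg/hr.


Steady-state mass balance on the main outlet: F_out = F_in - F_removed
F_out = 838 - 388
F_out = 450 kg/hr


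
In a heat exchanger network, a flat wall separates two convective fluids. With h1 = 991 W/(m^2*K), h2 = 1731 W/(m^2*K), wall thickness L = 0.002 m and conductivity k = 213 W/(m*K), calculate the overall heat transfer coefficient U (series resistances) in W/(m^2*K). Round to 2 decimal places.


1/U = 1/h1 + L/k + 1/h2
1/U = 1/991 + 0.002/213 + 1/1731
1/U = 0.0010090817 + 9.3897e-06 + 0.0005777008
1/U = 0.0015961722
U = 626.50 W/(m^2*K)


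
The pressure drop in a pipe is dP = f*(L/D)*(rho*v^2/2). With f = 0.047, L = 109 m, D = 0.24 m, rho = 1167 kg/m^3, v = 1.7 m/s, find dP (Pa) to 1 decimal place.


dP = f * (L/D) * (rho*v^2/2)
dP = 0.047 * (109/0.24) * (1167*1.7^2/2)
L/D = 454.16666667
rho*v^2/2 = 1167*2.89/2 = 1686.315
dP = 0.047 * 454.16666667 * 1686.315
dP = 35995.8 Pa


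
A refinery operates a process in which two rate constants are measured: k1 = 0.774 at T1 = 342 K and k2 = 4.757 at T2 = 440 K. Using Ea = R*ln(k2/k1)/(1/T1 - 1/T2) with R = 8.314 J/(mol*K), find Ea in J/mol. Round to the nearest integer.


Ea = R * ln(k2/k1) / (1/T1 - 1/T2)
ln(k2/k1) = ln(4.757/0.774) = 1.8158006
1/T1 - 1/T2 = 1/342 - 1/440 = 0.000651249335
Ea = 8.314 * 1.8158006 / 0.000651249335
Ea = 23181 J/mol


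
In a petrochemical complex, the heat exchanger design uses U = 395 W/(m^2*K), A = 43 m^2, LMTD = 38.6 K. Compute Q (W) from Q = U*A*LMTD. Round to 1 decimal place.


Q = U * A * LMTD
Q = 395 * 43 * 38.6
Q = 655621.0 W


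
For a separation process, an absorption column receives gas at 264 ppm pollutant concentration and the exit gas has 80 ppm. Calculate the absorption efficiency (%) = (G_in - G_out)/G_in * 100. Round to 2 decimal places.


Efficiency = (G_in - G_out) / G_in * 100%
Efficiency = (264 - 80) / 264 * 100
Efficiency = 184 / 264 * 100
Efficiency = 69.70%


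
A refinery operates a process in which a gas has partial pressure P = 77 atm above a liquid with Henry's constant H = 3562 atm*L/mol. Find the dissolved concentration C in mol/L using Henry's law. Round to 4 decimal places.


C = P / H
C = 77 / 3562
C = 0.0216 mol/L


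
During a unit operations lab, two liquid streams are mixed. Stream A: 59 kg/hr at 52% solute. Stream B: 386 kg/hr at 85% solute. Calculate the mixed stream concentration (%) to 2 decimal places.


Mass balance on solute: F1*x1 + F2*x2 = F3*x3
F3 = F1 + F2 = 59 + 386 = 445 kg/hr
x3 = (F1*x1 + F2*x2)/F3
x3 = (59*0.52 + 386*0.85) / 445
x3 = 80.62%


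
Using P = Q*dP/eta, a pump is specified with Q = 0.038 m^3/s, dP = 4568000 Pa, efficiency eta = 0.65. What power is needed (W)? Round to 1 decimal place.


P = Q * dP / eta
P = 0.038 * 4568000 / 0.65
P = 173584.0 / 0.65
P = 267052.3 W


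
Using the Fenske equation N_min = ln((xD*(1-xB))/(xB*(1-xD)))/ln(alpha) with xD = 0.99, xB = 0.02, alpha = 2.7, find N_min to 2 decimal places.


N_min = ln((xD*(1-xB))/(xB*(1-xD))) / ln(alpha)
Numerator inside ln: 0.9702 / 0.0002 = 4851.0
ln(4851.0) = 8.48694
ln(alpha) = ln(2.7) = 0.993252
N_min = 8.48694 / 0.993252 = 8.54


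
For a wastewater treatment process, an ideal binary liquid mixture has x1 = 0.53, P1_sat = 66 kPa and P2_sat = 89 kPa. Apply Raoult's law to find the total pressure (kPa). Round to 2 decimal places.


P = x1*P1_sat + x2*P2_sat
x2 = 1 - x1 = 1 - 0.53 = 0.47
P = 0.53*66 + 0.47*89
P = 34.98 + 41.83
P = 76.81 kPa


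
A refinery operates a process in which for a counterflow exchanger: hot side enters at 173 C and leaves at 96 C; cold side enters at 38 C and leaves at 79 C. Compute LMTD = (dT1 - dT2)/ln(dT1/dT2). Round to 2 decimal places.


dT1 = Th_in - Tc_out = 173 - 79 = 94
dT2 = Th_out - Tc_in = 96 - 38 = 58
LMTD = (dT1 - dT2) / ln(dT1/dT2)
LMTD = (94 - 58) / ln(94/58)
LMTD = 74.56 K


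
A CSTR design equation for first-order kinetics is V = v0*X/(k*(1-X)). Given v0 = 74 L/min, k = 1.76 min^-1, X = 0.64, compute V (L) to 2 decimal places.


V = v0 * X / (k * (1 - X))
V = 74 * 0.64 / (1.76 * (1 - 0.64))
V = 47.36 / (1.76 * 0.36)
V = 47.36 / 0.6336
V = 74.75 L


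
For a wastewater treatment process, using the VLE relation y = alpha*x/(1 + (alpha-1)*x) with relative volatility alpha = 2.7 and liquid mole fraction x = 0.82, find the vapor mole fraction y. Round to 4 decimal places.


y = alpha*x / (1 + (alpha-1)*x)
y = 2.7*0.82 / (1 + (2.7-1)*0.82)
y = 2.214 / (1 + 1.394)
y = 2.214 / 2.394
y = 0.9248


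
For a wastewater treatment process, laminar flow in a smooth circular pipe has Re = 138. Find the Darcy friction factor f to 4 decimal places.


f = 64 / Re
f = 64 / 138
f = 0.4638


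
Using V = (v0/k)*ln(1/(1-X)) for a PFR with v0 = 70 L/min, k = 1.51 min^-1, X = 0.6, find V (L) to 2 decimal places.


V = (v0/k) * ln(1/(1-X))
V = (70/1.51) * ln(1/(1-0.6))
V = 46.357616 * ln(2.5)
V = 46.357616 * 0.916291
V = 42.48 L


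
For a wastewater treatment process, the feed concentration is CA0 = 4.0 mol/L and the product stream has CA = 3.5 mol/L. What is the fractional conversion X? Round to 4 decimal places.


X = (CA0 - CA) / CA0
X = (4.0 - 3.5) / 4.0
X = 0.5 / 4.0
X = 0.1250


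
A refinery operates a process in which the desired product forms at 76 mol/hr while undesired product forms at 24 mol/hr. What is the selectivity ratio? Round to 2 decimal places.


S = desired product rate / undesired product rate
S = 76 / 24
S = 3.17


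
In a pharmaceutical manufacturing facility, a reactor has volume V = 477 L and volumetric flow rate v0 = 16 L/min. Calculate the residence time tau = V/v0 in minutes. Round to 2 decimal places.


tau = V / v0
tau = 477 / 16
tau = 29.81 min


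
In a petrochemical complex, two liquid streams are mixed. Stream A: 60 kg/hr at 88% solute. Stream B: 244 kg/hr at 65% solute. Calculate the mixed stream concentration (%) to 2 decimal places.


Mass balance on solute: F1*x1 + F2*x2 = F3*x3
F3 = F1 + F2 = 60 + 244 = 304 kg/hr
x3 = (F1*x1 + F2*x2)/F3
x3 = (60*0.88 + 244*0.65) / 304
x3 = 69.54%


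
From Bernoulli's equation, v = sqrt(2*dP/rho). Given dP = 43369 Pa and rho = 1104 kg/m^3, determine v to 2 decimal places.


v = sqrt(2*dP/rho)
v = sqrt(2*43369/1104)
v = sqrt(78.567029)
v = 8.86 m/s


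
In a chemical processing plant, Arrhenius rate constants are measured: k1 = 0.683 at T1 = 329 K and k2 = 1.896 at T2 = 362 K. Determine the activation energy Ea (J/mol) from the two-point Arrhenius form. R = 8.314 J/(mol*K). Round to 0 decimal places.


Ea = R * ln(k2/k1) / (1/T1 - 1/T2)
ln(k2/k1) = ln(1.896/0.683) = 1.0210068
1/T1 - 1/T2 = 1/329 - 1/362 = 0.000277082739
Ea = 8.314 * 1.0210068 / 0.000277082739
Ea = 30636 J/mol


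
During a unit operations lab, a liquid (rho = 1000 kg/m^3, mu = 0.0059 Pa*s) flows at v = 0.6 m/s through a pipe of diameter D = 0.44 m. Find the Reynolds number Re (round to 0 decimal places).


Re = rho * v * D / mu
Re = 1000 * 0.6 * 0.44 / 0.0059
Re = 264.0 / 0.0059
Re = 44746


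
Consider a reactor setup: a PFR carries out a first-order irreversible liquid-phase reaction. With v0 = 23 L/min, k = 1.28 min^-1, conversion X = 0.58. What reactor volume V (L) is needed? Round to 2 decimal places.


V = (v0/k) * ln(1/(1-X))
V = (23/1.28) * ln(1/(1-0.58))
V = 17.96875 * ln(2.380952)
V = 17.96875 * 0.8675
V = 15.59 L


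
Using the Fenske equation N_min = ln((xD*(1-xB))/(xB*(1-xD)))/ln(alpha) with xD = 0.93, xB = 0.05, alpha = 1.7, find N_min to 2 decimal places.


N_min = ln((xD*(1-xB))/(xB*(1-xD))) / ln(alpha)
Numerator inside ln: 0.8835 / 0.0035 = 252.428571
ln(252.428571) = 5.531128
ln(alpha) = ln(1.7) = 0.530628
N_min = 5.531128 / 0.530628 = 10.42


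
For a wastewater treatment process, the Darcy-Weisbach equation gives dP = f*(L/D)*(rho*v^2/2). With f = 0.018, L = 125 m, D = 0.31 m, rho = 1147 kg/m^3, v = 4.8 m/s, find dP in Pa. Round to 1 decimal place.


dP = f * (L/D) * (rho*v^2/2)
dP = 0.018 * (125/0.31) * (1147*4.8^2/2)
L/D = 403.22580645
rho*v^2/2 = 1147*23.04/2 = 13213.44
dP = 0.018 * 403.22580645 * 13213.44
dP = 95904.0 Pa


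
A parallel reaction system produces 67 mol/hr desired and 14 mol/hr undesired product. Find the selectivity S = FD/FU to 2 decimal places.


S = desired product rate / undesired product rate
S = 67 / 14
S = 4.79


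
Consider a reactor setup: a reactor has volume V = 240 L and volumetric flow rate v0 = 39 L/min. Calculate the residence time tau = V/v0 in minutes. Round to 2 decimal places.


tau = V / v0
tau = 240 / 39
tau = 6.15 min


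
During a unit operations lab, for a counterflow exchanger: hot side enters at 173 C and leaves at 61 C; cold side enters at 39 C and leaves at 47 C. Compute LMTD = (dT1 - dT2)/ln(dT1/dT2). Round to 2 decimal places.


dT1 = Th_in - Tc_out = 173 - 47 = 126
dT2 = Th_out - Tc_in = 61 - 39 = 22
LMTD = (dT1 - dT2) / ln(dT1/dT2)
LMTD = (126 - 22) / ln(126/22)
LMTD = 59.59 K


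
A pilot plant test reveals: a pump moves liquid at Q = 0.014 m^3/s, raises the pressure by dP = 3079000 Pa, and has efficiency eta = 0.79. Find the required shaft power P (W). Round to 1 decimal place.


P = Q * dP / eta
P = 0.014 * 3079000 / 0.79
P = 43106.0 / 0.79
P = 54564.6 W


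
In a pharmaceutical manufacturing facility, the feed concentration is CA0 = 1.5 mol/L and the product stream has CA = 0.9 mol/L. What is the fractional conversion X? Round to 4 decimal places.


X = (CA0 - CA) / CA0
X = (1.5 - 0.9) / 1.5
X = 0.6 / 1.5
X = 0.4000


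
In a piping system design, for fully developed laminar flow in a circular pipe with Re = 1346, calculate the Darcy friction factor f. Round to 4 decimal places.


f = 64 / Re
f = 64 / 1346
f = 0.0475


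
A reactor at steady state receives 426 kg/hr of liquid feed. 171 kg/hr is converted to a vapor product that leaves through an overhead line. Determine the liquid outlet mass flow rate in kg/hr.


Steady-state mass balance on the main outlet: F_out = F_in - F_removed
F_out = 426 - 171
F_out = 255 kg/hr


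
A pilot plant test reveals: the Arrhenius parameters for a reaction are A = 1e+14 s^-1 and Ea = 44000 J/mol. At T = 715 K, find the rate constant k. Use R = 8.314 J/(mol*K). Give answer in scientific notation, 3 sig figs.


k = A * exp(-Ea/(R*T))
k = 1e+14 * exp(-44000 / (8.314 * 715))
k = 1e+14 * exp(-7.401788)
k = 6.10e+10


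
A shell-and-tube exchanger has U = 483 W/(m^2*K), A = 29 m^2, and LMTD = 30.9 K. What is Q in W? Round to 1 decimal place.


Q = U * A * LMTD
Q = 483 * 29 * 30.9
Q = 432816.3 W


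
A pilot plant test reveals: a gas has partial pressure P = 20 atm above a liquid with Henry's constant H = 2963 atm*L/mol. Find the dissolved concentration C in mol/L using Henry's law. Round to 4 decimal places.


C = P / H
C = 20 / 2963
C = 0.0067 mol/L


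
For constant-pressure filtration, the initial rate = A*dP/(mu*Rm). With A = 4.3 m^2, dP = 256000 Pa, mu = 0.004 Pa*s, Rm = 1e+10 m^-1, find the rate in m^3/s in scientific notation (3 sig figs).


rate = A * dP / (mu * Rm)
rate = 4.3 * 256000 / (0.004 * 1e+10)
rate = 1100800.0 / 4.000e+07
rate = 2.75e-02 m^3/s


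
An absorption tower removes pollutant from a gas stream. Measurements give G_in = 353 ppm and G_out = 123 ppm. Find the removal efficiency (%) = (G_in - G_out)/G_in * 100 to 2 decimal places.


Efficiency = (G_in - G_out) / G_in * 100%
Efficiency = (353 - 123) / 353 * 100
Efficiency = 230 / 353 * 100
Efficiency = 65.16%


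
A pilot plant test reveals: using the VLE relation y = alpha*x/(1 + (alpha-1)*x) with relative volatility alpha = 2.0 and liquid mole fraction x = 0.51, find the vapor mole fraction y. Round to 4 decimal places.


y = alpha*x / (1 + (alpha-1)*x)
y = 2.0*0.51 / (1 + (2.0-1)*0.51)
y = 1.02 / (1 + 0.51)
y = 1.02 / 1.51
y = 0.6755


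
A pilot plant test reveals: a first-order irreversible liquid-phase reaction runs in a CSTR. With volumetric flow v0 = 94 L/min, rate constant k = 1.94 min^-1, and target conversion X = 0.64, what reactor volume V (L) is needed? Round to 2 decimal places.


V = v0 * X / (k * (1 - X))
V = 94 * 0.64 / (1.94 * (1 - 0.64))
V = 60.16 / (1.94 * 0.36)
V = 60.16 / 0.6984
V = 86.14 L


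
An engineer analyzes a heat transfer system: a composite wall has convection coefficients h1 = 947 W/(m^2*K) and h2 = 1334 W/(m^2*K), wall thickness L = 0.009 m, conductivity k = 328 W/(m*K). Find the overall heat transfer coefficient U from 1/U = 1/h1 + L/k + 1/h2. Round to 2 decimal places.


1/U = 1/h1 + L/k + 1/h2
1/U = 1/947 + 0.009/328 + 1/1334
1/U = 0.0010559662 + 2.7439e-05 + 0.0007496252
1/U = 0.0018330304
U = 545.54 W/(m^2*K)


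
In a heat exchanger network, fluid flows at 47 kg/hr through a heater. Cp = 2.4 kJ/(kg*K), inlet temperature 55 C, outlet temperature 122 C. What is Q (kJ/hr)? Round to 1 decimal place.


Q = m_dot * Cp * (T2 - T1)
Q = 47 * 2.4 * (122 - 55)
Q = 47 * 2.4 * 67
Q = 7557.6 kJ/hr


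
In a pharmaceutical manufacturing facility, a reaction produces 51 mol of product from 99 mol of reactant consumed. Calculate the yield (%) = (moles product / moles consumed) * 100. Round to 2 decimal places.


Yield = (moles product / moles consumed) * 100%
Yield = (51 / 99) * 100
Yield = 0.5152 * 100
Yield = 51.52%


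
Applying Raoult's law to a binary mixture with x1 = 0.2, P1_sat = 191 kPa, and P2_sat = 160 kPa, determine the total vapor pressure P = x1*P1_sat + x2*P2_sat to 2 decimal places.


P = x1*P1_sat + x2*P2_sat
x2 = 1 - x1 = 1 - 0.2 = 0.8
P = 0.2*191 + 0.8*160
P = 38.2 + 128.0
P = 166.20 kPa


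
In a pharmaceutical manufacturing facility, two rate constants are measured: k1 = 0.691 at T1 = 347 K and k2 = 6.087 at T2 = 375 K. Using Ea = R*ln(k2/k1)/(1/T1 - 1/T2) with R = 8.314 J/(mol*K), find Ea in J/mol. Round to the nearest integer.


Ea = R * ln(k2/k1) / (1/T1 - 1/T2)
ln(k2/k1) = ln(6.087/0.691) = 2.1757708
1/T1 - 1/T2 = 1/347 - 1/375 = 0.000215177714
Ea = 8.314 * 2.1757708 / 0.000215177714
Ea = 84067 J/mol


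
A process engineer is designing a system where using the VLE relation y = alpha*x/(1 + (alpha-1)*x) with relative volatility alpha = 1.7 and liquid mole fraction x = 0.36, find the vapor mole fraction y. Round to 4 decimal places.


y = alpha*x / (1 + (alpha-1)*x)
y = 1.7*0.36 / (1 + (1.7-1)*0.36)
y = 0.612 / (1 + 0.252)
y = 0.612 / 1.252
y = 0.4888


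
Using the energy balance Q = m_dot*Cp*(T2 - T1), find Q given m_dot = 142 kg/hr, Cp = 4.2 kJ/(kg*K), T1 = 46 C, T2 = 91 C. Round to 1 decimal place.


Q = m_dot * Cp * (T2 - T1)
Q = 142 * 4.2 * (91 - 46)
Q = 142 * 4.2 * 45
Q = 26838.0 kJ/hr


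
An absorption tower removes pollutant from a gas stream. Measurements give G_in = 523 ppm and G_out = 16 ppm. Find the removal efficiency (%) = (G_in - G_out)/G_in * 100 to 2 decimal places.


Efficiency = (G_in - G_out) / G_in * 100%
Efficiency = (523 - 16) / 523 * 100
Efficiency = 507 / 523 * 100
Efficiency = 96.94%


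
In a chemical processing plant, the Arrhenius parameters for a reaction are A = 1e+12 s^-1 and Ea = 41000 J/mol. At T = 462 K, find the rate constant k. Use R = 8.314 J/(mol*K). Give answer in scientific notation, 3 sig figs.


k = A * exp(-Ea/(R*T))
k = 1e+12 * exp(-41000 / (8.314 * 462))
k = 1e+12 * exp(-10.674115)
k = 2.31e+07


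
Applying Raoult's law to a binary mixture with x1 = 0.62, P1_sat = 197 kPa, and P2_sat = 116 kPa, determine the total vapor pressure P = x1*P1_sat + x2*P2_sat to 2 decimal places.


P = x1*P1_sat + x2*P2_sat
x2 = 1 - x1 = 1 - 0.62 = 0.38
P = 0.62*197 + 0.38*116
P = 122.14 + 44.08
P = 166.22 kPa


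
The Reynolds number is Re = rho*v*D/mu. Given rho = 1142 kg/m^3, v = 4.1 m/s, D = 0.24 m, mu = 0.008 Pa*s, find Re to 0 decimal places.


Re = rho * v * D / mu
Re = 1142 * 4.1 * 0.24 / 0.008
Re = 1123.728 / 0.008
Re = 140466


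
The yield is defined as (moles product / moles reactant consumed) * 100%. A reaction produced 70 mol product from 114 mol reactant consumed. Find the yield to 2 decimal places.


Yield = (moles product / moles consumed) * 100%
Yield = (70 / 114) * 100
Yield = 0.614 * 100
Yield = 61.40%


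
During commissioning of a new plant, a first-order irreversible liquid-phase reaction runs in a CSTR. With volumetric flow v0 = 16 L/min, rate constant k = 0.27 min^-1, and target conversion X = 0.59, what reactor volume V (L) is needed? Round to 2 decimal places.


V = v0 * X / (k * (1 - X))
V = 16 * 0.59 / (0.27 * (1 - 0.59))
V = 9.44 / (0.27 * 0.41)
V = 9.44 / 0.1107
V = 85.28 L


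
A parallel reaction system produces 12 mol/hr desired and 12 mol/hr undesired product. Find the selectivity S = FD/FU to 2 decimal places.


S = desired product rate / undesired product rate
S = 12 / 12
S = 1.00


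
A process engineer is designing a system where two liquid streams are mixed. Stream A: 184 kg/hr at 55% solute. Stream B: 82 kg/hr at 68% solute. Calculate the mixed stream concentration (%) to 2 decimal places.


Mass balance on solute: F1*x1 + F2*x2 = F3*x3
F3 = F1 + F2 = 184 + 82 = 266 kg/hr
x3 = (F1*x1 + F2*x2)/F3
x3 = (184*0.55 + 82*0.68) / 266
x3 = 59.01%


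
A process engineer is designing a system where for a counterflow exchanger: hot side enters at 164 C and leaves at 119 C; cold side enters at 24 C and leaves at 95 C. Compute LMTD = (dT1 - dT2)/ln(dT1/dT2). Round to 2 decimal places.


dT1 = Th_in - Tc_out = 164 - 95 = 69
dT2 = Th_out - Tc_in = 119 - 24 = 95
LMTD = (dT1 - dT2) / ln(dT1/dT2)
LMTD = (69 - 95) / ln(69/95)
LMTD = 81.31 K


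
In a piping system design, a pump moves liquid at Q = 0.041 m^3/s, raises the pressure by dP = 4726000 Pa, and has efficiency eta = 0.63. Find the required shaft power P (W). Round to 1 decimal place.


P = Q * dP / eta
P = 0.041 * 4726000 / 0.63
P = 193766.0 / 0.63
P = 307565.1 W


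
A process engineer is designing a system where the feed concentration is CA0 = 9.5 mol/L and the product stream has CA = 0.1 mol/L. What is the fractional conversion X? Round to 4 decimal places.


X = (CA0 - CA) / CA0
X = (9.5 - 0.1) / 9.5
X = 9.4 / 9.5
X = 0.9895


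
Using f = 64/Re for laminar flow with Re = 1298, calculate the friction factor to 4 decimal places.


f = 64 / Re
f = 64 / 1298
f = 0.0493


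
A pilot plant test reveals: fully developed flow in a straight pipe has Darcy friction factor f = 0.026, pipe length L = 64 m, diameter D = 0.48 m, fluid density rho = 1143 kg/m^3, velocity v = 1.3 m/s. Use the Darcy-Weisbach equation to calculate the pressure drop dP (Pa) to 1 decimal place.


dP = f * (L/D) * (rho*v^2/2)
dP = 0.026 * (64/0.48) * (1143*1.3^2/2)
L/D = 133.33333333
rho*v^2/2 = 1143*1.69/2 = 965.835
dP = 0.026 * 133.33333333 * 965.835
dP = 3348.2 Pa


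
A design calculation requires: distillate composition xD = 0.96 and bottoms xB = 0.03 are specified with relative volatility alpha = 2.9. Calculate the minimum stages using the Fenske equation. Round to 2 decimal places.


N_min = ln((xD*(1-xB))/(xB*(1-xD))) / ln(alpha)
Numerator inside ln: 0.9312 / 0.0012 = 776.0
ln(776.0) = 6.654153
ln(alpha) = ln(2.9) = 1.064711
N_min = 6.654153 / 1.064711 = 6.25


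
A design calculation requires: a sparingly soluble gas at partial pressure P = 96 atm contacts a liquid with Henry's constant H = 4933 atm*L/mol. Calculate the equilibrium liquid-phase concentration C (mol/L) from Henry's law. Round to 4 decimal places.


C = P / H
C = 96 / 4933
C = 0.0195 mol/L


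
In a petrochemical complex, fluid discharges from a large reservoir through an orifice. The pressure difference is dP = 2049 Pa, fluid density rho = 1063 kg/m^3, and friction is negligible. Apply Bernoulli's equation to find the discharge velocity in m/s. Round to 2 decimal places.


v = sqrt(2*dP/rho)
v = sqrt(2*2049/1063)
v = sqrt(3.855127)
v = 1.96 m/s


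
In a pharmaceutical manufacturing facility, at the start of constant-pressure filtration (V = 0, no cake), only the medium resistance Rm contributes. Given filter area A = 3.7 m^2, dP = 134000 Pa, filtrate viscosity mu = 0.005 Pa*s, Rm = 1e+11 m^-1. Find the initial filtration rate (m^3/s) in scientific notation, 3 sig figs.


rate = A * dP / (mu * Rm)
rate = 3.7 * 134000 / (0.005 * 1e+11)
rate = 495800.0 / 5.000e+08
rate = 9.92e-04 m^3/s


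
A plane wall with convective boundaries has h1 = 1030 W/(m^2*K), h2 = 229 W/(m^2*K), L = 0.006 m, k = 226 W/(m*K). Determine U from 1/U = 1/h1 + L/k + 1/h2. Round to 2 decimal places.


1/U = 1/h1 + L/k + 1/h2
1/U = 1/1030 + 0.006/226 + 1/229
1/U = 0.0009708738 + 2.65487e-05 + 0.0043668122
1/U = 0.0053642347
U = 186.42 W/(m^2*K)


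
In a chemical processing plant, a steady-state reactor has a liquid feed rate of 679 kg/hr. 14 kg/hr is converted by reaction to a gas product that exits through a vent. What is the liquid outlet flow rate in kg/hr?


Steady-state mass balance on the main outlet: F_out = F_in - F_removed
F_out = 679 - 14
F_out = 665 kg/hr


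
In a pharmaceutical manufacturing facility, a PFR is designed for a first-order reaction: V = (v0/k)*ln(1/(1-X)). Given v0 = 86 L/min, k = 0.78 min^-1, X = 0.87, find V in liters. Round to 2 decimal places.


V = (v0/k) * ln(1/(1-X))
V = (86/0.78) * ln(1/(1-0.87))
V = 110.25641 * ln(7.692308)
V = 110.25641 * 2.040221
V = 224.95 L


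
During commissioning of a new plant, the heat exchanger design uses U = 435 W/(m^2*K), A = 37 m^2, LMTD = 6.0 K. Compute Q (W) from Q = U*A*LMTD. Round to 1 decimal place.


Q = U * A * LMTD
Q = 435 * 37 * 6.0
Q = 96570.0 W


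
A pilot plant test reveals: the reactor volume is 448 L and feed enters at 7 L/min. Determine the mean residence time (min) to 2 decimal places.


tau = V / v0
tau = 448 / 7
tau = 64.00 min


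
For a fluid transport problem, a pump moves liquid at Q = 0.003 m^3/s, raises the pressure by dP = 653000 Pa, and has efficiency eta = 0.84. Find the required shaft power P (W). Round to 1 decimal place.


P = Q * dP / eta
P = 0.003 * 653000 / 0.84
P = 1959.0 / 0.84
P = 2332.1 W


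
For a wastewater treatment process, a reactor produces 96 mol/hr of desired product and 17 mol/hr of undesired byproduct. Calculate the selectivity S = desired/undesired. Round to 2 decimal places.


S = desired product rate / undesired product rate
S = 96 / 17
S = 5.65


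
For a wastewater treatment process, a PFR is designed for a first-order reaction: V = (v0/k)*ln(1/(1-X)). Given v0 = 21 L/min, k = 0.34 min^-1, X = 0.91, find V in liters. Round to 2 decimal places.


V = (v0/k) * ln(1/(1-X))
V = (21/0.34) * ln(1/(1-0.91))
V = 61.764706 * ln(11.111111)
V = 61.764706 * 2.407946
V = 148.73 L


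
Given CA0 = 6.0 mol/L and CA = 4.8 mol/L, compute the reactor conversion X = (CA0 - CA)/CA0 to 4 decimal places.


X = (CA0 - CA) / CA0
X = (6.0 - 4.8) / 6.0
X = 1.2 / 6.0
X = 0.2000


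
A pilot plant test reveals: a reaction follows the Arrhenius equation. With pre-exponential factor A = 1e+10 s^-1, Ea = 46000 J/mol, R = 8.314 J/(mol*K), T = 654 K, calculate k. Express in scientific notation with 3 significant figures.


k = A * exp(-Ea/(R*T))
k = 1e+10 * exp(-46000 / (8.314 * 654))
k = 1e+10 * exp(-8.459994)
k = 2.12e+06


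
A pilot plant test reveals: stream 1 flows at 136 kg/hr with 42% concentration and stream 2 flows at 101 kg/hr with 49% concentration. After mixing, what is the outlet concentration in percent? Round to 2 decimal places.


Mass balance on solute: F1*x1 + F2*x2 = F3*x3
F3 = F1 + F2 = 136 + 101 = 237 kg/hr
x3 = (F1*x1 + F2*x2)/F3
x3 = (136*0.42 + 101*0.49) / 237
x3 = 44.98%


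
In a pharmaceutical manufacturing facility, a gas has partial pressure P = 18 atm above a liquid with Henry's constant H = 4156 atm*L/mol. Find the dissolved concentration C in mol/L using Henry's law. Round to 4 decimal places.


C = P / H
C = 18 / 4156
C = 0.0043 mol/L


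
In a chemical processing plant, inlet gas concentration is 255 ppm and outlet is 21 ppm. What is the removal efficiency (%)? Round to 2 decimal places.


Efficiency = (G_in - G_out) / G_in * 100%
Efficiency = (255 - 21) / 255 * 100
Efficiency = 234 / 255 * 100
Efficiency = 91.76%
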